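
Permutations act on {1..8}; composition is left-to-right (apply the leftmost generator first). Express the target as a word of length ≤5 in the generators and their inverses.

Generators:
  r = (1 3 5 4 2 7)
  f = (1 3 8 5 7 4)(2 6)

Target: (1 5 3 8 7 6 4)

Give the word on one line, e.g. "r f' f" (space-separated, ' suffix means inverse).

  after f': (1 4 7 5 8 3)(2 6)
  after r: (1 2 6 7 4)(5 8)
  after r: (1 7 2 6)(3 5 8 4)
  after f': (1 5 3 8 7 6 4)

f' r r f'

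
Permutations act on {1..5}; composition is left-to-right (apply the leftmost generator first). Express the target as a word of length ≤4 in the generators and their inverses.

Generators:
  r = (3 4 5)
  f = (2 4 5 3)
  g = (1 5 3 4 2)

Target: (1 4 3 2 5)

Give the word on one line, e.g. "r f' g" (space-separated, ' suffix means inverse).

  after g': (1 2 4 3 5)
  after f': (1 3 4 5)
  after f': (1 5)(2 3)
  after r': (1 4 3 2 5)

g' f' f' r'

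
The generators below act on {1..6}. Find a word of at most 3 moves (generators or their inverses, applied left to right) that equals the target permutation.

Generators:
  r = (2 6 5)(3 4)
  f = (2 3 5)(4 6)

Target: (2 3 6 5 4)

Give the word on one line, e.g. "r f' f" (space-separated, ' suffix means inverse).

  after r': (2 5 6)(3 4)
  after f': (2 3 6 5 4)

r' f'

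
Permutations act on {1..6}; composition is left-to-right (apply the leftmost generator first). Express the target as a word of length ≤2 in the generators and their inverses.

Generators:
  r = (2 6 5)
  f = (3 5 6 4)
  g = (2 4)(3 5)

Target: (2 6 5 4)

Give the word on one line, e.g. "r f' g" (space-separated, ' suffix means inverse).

  after g': (2 4)(3 5)
  after f': (2 6 5 4)

g' f'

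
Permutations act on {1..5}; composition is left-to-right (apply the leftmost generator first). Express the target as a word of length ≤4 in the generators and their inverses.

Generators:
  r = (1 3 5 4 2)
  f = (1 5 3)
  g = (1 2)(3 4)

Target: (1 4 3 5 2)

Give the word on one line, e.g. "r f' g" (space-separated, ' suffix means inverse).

  after f': (1 3 5)
  after g: (1 4 3 5 2)

f' g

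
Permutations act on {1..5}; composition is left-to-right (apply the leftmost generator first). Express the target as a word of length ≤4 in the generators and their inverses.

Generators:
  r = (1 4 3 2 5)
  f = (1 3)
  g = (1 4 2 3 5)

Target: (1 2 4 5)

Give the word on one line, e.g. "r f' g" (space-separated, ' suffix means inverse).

r' r' f

  after r': (1 5 2 3 4)
  after r': (1 2 4 5 3)
  after f: (1 2 4 5)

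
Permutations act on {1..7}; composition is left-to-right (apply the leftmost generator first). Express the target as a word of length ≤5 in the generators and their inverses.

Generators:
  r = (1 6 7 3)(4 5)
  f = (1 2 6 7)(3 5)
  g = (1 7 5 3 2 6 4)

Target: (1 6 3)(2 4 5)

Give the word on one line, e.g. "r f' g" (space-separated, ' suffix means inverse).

  after f': (1 7 6 2)(3 5)
  after f': (1 6)(2 7)
  after g': (1 2)(3 5 7)(4 6)
  after r: (1 2 6 5 3 4 7)
  after g: (1 6 3)(2 4 5)

f' f' g' r g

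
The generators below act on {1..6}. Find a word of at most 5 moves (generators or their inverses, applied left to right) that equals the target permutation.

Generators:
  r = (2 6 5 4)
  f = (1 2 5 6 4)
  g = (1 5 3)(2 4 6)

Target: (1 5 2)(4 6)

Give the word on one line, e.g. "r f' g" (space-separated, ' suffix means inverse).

r f' f' f'

  after r: (2 6 5 4)
  after f': (1 4)(2 5 6)
  after f': (1 6)
  after f': (1 5 2)(4 6)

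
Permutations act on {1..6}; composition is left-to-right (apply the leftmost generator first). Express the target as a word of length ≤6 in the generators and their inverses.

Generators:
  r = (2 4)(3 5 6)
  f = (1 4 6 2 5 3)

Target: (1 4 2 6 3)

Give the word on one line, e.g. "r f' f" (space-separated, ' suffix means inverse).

f' f' r f'

  after f': (1 3 5 2 6 4)
  after f': (1 5 6)(2 4 3)
  after r: (1 6)(3 4 5)
  after f': (1 4 2 6 3)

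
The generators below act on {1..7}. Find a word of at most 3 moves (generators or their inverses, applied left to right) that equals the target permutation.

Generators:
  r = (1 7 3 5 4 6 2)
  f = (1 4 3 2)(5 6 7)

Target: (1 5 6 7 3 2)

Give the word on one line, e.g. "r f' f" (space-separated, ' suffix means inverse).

r' r' f'

  after r': (1 2 6 4 5 3 7)
  after r': (1 6 5 7 2 4 3)
  after f': (1 5 6 7 3 2)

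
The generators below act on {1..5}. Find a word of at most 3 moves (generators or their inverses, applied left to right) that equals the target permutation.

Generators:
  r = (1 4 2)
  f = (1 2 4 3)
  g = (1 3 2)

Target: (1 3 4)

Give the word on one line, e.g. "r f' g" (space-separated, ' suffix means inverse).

  after f: (1 2 4 3)
  after g: (2 4)
  after f': (1 3 4)

f g f'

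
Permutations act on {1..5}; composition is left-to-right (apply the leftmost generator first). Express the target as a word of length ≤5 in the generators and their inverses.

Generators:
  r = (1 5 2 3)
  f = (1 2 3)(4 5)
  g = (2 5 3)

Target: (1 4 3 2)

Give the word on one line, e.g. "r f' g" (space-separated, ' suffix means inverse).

g' r f g' r

  after g': (2 3 5)
  after r: (1 5 3 2)
  after f: (1 4 5)
  after g': (1 4 2 3 5)
  after r: (1 4 3 2)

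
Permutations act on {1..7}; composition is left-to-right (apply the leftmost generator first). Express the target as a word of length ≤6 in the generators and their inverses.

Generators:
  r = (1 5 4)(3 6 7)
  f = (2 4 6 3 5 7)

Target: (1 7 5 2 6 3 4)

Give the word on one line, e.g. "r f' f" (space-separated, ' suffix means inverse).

f' r' f r

  after f': (2 7 5 3 6 4)
  after r': (1 4 2 6 5 7)
  after f: (1 6 7)(2 3 5)
  after r: (1 7 5 2 6 3 4)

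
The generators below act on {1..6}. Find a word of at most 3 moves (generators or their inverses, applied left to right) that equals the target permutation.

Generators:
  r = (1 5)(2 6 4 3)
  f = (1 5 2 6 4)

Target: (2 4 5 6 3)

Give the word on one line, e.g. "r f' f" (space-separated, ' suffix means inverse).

f r

  after f: (1 5 2 6 4)
  after r: (2 4 5 6 3)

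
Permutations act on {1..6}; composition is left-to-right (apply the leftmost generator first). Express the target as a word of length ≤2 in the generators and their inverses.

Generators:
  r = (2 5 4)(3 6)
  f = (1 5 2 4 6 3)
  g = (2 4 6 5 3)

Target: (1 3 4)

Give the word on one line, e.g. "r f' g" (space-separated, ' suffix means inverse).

  after r': (2 4 5)(3 6)
  after f': (1 3 4)

r' f'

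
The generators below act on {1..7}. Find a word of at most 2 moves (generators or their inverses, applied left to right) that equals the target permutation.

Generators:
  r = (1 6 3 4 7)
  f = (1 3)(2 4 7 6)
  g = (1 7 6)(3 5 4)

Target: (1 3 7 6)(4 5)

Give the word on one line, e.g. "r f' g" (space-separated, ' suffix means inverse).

  after g': (1 6 7)(3 4 5)
  after r: (1 3 7 6)(4 5)

g' r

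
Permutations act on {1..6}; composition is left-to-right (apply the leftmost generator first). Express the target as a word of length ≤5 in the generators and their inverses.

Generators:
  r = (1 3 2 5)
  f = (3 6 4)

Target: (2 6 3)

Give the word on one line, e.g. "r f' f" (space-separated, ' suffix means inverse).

  after f: (3 6 4)
  after r': (1 5 2 3 6 4)
  after f': (1 5 2 4)
  after r: (2 4 3)
  after f': (2 6 3)

f r' f' r f'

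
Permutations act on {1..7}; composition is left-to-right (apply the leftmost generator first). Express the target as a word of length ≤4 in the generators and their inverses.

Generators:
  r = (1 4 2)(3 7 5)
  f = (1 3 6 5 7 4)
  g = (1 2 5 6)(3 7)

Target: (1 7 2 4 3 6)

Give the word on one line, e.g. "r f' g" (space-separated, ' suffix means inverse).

  after g': (1 6 5 2)(3 7)
  after f': (1 3 5 2 4 7)
  after g: (1 7 2 4 3 6)

g' f' g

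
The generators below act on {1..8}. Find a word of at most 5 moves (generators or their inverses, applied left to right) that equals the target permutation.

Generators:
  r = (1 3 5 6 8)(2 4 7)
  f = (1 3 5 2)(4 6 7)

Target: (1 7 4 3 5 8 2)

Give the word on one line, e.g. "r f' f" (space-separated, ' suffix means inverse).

f' r' f r' r'

  after f': (1 2 5 3)(4 7 6)
  after r': (1 7 5)(2 3 8 6)
  after f: (1 4 6)(2 5 3 8 7)
  after r': (1 2 3 6 8 4 5)
  after r': (1 7 4 3 5 8 2)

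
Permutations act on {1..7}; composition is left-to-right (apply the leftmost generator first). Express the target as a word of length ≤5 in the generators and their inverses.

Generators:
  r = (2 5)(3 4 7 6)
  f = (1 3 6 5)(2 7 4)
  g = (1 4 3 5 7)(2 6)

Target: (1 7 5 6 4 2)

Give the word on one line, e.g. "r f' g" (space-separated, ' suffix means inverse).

g' r g f

  after g': (1 7 5 3 4)(2 6)
  after r: (1 6 5 4)(2 3 7)
  after g: (1 2 5 3)(6 7)
  after f: (1 7 5 6 4 2)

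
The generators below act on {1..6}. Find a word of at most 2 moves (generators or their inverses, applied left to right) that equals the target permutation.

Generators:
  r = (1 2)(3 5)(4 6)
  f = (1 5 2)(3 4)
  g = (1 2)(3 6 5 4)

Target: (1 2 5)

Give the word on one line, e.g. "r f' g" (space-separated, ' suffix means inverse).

  after f: (1 5 2)(3 4)
  after f: (1 2 5)

f f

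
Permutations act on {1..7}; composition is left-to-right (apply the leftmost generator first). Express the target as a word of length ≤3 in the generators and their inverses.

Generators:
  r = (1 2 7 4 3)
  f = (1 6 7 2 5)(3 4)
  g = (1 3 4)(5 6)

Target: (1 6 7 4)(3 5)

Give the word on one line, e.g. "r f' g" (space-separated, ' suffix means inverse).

  after r: (1 2 7 4 3)
  after f: (1 5)(3 6 7)
  after g: (1 6 7 4)(3 5)

r f g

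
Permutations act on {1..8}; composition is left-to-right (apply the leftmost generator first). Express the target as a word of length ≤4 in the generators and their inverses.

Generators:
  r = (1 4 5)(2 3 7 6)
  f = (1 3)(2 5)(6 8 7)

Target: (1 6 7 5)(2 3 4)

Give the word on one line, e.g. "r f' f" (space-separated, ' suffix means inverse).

f r f

  after f: (1 3)(2 5)(6 8 7)
  after r: (1 7 2)(3 4 5)(6 8)
  after f: (1 6 7 5)(2 3 4)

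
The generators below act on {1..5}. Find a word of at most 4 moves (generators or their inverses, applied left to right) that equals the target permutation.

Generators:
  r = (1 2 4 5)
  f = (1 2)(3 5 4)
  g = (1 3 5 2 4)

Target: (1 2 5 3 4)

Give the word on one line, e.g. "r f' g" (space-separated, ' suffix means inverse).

  after f: (1 2)(3 5 4)
  after r: (1 4 3)
  after g': (1 2 5 3 4)

f r g'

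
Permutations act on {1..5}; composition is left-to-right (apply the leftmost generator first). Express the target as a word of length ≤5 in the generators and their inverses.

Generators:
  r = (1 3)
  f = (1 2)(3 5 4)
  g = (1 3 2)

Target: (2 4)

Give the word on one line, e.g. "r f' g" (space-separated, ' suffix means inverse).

f r' f'

  after f: (1 2)(3 5 4)
  after r': (1 2 3 5 4)
  after f': (2 4)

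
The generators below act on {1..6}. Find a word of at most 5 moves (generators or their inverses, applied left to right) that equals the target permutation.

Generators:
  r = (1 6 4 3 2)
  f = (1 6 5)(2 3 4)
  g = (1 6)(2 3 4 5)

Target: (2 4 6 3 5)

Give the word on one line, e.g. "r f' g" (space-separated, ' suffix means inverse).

  after f': (1 5 6)(2 4 3)
  after r': (1 5)(2 6)
  after r': (1 5 2)(3 4 6)
  after g: (1 2 6 4)(3 5)
  after r: (2 4 6 3 5)

f' r' r' g r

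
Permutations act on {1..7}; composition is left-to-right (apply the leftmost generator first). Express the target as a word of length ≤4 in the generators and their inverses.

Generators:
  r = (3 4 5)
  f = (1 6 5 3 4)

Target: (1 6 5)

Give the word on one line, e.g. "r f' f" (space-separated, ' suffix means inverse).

r r f

  after r: (3 4 5)
  after r: (3 5 4)
  after f: (1 6 5)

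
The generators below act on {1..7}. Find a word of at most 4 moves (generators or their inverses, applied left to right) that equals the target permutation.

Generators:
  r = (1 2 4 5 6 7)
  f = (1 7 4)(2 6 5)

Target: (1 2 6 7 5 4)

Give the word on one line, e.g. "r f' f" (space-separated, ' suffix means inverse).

  after f: (1 7 4)(2 6 5)
  after r': (1 6 4 7 2 5)
  after f': (1 2 6 7 5 4)

f r' f'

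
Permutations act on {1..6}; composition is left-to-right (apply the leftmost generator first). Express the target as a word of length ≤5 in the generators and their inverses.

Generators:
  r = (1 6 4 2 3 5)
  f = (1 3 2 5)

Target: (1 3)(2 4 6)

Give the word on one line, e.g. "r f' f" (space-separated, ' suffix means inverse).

r' f f

  after r': (1 5 3 2 4 6)
  after f: (2 4 6 3 5)
  after f: (1 3)(2 4 6)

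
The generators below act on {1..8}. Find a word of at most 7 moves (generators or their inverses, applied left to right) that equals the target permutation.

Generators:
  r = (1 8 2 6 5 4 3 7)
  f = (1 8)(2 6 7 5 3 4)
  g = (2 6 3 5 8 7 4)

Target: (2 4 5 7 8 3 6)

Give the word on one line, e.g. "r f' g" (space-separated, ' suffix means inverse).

r' f' r' r' r'

  after r': (1 7 3 4 5 6 2 8)
  after f': (1 6 4 7 5 2)
  after r': (1 2 7 6 5 8)(3 4)
  after r': (1 8 7 2 3 5)
  after r': (2 4 5 7 8 3 6)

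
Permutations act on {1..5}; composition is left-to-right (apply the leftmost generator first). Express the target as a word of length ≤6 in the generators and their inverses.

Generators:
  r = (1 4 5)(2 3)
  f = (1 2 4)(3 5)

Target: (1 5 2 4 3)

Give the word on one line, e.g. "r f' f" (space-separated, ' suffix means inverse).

  after f': (1 4 2)(3 5)
  after f': (1 2 4)
  after r': (1 3 2)(4 5)
  after f': (1 5 2 4 3)

f' f' r' f'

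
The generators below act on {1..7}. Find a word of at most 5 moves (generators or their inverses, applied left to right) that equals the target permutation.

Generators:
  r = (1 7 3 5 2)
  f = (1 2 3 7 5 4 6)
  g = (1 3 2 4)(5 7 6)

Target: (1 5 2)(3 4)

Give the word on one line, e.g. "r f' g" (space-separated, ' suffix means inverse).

  after g': (1 4 2 3)(5 6 7)
  after f: (1 6 5)(2 7 4 3)
  after r: (1 6 2 3)(4 5 7)
  after f': (1 4 7 5 3 6)
  after f': (1 5 2)(3 4)

g' f r f' f'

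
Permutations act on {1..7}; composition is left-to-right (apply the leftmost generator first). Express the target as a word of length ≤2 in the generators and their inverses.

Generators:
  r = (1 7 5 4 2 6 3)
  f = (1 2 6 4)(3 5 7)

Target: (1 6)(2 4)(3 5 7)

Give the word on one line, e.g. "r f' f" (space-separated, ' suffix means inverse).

f' f'

  after f': (1 4 6 2)(3 7 5)
  after f': (1 6)(2 4)(3 5 7)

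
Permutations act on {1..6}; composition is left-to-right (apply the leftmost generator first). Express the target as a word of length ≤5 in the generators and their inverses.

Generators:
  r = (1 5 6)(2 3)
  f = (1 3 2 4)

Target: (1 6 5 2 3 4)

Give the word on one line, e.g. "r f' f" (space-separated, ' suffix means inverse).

  after r': (1 6 5)(2 3)
  after f: (1 6 5 3 4)
  after r': (1 5 2 3 4 6)
  after r': (3 4 5)
  after r': (1 6 5 2 3 4)

r' f r' r' r'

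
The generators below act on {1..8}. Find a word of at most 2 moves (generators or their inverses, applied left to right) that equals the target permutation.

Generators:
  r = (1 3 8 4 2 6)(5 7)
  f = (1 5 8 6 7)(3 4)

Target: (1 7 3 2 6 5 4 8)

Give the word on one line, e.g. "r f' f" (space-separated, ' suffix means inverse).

f r

  after f: (1 5 8 6 7)(3 4)
  after r: (1 7 3 2 6 5 4 8)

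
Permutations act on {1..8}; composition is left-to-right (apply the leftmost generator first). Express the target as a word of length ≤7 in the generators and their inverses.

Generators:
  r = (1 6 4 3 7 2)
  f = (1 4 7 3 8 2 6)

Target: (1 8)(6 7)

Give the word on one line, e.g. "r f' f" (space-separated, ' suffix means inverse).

  after r': (1 2 7 3 4 6)
  after f': (1 8 3)(2 4)
  after r: (1 8 7 2 3 6 4)
  after r: (1 8 2 7)(3 4 6)
  after r: (1 8)(6 7)

r' f' r r r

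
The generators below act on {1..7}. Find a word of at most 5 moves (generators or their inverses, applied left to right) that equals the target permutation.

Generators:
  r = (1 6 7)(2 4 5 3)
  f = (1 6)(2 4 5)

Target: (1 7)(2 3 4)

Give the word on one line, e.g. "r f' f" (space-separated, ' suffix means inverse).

  after f: (1 6)(2 4 5)
  after r': (3 5)(6 7)
  after r': (1 7)(2 3 4)

f r' r'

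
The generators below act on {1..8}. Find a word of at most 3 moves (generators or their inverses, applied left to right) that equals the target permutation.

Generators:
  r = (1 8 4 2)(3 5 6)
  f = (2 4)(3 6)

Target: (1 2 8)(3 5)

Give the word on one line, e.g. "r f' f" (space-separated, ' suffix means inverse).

f r'

  after f: (2 4)(3 6)
  after r': (1 2 8)(3 5)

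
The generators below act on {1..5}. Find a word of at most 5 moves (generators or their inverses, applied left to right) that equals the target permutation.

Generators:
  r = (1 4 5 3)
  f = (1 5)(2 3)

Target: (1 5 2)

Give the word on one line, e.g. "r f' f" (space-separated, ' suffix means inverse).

r f' r

  after r: (1 4 5 3)
  after f': (1 4)(2 3 5)
  after r: (1 5 2)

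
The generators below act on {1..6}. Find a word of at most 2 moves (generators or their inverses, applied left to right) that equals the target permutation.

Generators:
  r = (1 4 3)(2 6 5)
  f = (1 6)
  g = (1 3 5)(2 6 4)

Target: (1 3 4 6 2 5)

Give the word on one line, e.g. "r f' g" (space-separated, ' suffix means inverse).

r' f

  after r': (1 3 4)(2 5 6)
  after f: (1 3 4 6 2 5)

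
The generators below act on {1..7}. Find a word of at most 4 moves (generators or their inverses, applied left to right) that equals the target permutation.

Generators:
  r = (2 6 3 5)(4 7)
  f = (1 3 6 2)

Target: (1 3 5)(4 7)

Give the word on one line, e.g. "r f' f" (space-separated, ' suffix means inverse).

  after r': (2 5 3 6)(4 7)
  after r': (2 3)(5 6)
  after r': (2 6 3 5)(4 7)
  after f: (1 3 5)(4 7)

r' r' r' f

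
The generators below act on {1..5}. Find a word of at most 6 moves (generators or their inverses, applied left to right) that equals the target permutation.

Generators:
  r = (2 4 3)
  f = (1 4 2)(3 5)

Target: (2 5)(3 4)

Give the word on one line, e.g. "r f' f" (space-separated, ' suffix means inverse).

f' r' r' f' r'

  after f': (1 2 4)(3 5)
  after r': (1 3 5 4)
  after r': (1 4)(2 3 5)
  after f': (2 5 4)
  after r': (2 5)(3 4)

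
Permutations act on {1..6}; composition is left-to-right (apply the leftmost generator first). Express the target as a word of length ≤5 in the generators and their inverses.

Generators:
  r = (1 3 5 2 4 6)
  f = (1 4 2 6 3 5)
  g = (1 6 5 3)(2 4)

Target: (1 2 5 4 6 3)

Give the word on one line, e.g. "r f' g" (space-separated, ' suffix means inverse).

r' g' f f

  after r': (1 6 4 2 5 3)
  after g': (2 6)
  after f: (1 4 2 3 5)
  after f: (1 2 5 4 6 3)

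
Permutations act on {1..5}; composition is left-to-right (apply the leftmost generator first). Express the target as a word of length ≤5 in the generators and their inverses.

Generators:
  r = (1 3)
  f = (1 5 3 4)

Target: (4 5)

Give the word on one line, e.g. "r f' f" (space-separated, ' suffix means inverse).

r f' f'

  after r: (1 3)
  after f': (1 5)(3 4)
  after f': (4 5)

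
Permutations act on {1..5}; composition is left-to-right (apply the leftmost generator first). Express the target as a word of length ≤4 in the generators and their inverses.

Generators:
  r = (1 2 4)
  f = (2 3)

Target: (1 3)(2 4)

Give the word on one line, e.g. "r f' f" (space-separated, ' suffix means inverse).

  after r': (1 4 2)
  after f: (1 4 3 2)
  after r': (1 2 4 3)
  after f': (1 3)(2 4)

r' f r' f'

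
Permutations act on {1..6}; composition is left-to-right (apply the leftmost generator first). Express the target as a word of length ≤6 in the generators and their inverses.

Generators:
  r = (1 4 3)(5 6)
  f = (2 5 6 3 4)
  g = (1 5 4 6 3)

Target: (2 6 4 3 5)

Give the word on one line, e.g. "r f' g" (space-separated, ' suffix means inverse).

f r f' r

  after f: (2 5 6 3 4)
  after r: (1 4 2 6)
  after f': (1 3 6)(2 5)
  after r: (2 6 4 3 5)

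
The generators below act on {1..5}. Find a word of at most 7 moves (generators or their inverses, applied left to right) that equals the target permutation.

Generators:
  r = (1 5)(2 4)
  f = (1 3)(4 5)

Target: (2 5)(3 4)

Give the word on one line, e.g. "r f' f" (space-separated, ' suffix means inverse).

f' r' r' r' f

  after f': (1 3)(4 5)
  after r': (1 3 5 2 4)
  after r': (1 3)(4 5)
  after r': (1 3 5 2 4)
  after f: (2 5)(3 4)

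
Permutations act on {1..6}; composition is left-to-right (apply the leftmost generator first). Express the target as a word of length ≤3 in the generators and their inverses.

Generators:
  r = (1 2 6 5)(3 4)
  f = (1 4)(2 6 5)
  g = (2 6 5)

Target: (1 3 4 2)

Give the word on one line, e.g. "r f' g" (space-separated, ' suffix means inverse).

  after f: (1 4)(2 6 5)
  after g: (1 4)(2 5 6)
  after r: (1 3 4 2)

f g r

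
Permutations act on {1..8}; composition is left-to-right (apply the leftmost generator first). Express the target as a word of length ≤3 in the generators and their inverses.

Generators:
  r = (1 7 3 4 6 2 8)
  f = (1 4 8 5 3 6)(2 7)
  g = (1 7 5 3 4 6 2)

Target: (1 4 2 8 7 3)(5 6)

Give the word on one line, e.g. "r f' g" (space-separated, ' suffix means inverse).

  after f': (1 6 3 5 8 4)(2 7)
  after f': (1 3 8)(4 6 5)
  after r: (1 4 2 8 7 3)(5 6)

f' f' r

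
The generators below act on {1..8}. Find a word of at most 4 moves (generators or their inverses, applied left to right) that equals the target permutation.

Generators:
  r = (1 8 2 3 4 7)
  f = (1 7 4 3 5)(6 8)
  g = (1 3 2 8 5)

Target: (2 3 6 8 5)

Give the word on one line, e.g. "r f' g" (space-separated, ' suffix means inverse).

g' r f

  after g': (1 5 8 2 3)
  after r: (1 5 2 4 7)(3 8)
  after f: (2 3 6 8 5)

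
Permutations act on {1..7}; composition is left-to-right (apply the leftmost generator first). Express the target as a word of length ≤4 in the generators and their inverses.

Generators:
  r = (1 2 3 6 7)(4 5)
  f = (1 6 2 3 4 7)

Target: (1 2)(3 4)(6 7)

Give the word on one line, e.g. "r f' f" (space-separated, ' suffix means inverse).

  after r: (1 2 3 6 7)(4 5)
  after r: (1 3 7 2 6)
  after f': (1 2)(3 4)(6 7)

r r f'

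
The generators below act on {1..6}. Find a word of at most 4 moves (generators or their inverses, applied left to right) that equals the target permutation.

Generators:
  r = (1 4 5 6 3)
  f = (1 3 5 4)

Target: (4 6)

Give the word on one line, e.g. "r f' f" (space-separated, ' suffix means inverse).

f' r f' f'

  after f': (1 4 5 3)
  after r: (1 5)(3 4 6)
  after f': (1 3 5 4 6)
  after f': (4 6)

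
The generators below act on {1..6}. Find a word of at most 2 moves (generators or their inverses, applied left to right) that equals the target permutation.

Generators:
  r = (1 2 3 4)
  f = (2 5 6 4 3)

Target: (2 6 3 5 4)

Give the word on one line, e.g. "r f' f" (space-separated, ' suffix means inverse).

f f

  after f: (2 5 6 4 3)
  after f: (2 6 3 5 4)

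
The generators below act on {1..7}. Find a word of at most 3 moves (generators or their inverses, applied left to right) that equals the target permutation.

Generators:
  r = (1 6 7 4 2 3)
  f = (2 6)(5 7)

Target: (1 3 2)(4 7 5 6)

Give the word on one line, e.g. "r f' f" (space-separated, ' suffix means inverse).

  after f: (2 6)(5 7)
  after r': (1 3 2)(4 7 5 6)

f r'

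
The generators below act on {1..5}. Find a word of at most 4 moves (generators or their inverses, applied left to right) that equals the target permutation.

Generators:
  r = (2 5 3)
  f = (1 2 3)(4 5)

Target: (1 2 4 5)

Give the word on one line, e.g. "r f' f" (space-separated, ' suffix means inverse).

  after r': (2 3 5)
  after r': (2 5 3)
  after f: (1 2 4 5)

r' r' f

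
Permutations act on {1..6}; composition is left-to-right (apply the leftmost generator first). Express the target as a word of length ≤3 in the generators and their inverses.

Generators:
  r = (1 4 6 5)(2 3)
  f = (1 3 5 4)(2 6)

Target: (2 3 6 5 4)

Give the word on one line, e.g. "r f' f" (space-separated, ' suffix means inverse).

f' f' r

  after f': (1 4 5 3)(2 6)
  after f': (1 5)(3 4)
  after r: (2 3 6 5 4)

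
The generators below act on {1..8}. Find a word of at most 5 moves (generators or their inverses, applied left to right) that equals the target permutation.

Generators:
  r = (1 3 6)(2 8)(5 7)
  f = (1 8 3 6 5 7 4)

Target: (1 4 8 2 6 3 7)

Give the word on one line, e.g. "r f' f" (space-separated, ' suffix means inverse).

  after f: (1 8 3 6 5 7 4)
  after f: (1 3 5 4 8 6 7)
  after r': (2 8 3 7 6 5 4)
  after f': (1 4 2)(3 5 7)
  after r': (1 4 8 2 6 3 7)

f f r' f' r'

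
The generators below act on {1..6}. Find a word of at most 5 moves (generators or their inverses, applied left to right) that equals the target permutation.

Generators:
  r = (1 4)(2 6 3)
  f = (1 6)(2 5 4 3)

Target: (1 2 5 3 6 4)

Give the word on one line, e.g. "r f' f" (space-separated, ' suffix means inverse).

r' f' f'

  after r': (1 4)(2 3 6)
  after f': (1 5 2 4 6 3)
  after f': (1 2 5 3 6 4)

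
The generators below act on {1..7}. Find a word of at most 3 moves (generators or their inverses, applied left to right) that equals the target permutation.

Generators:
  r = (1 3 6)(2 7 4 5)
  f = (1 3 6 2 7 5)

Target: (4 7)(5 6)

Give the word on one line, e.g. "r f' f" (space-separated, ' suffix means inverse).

  after f: (1 3 6 2 7 5)
  after r': (4 7)(5 6)

f r'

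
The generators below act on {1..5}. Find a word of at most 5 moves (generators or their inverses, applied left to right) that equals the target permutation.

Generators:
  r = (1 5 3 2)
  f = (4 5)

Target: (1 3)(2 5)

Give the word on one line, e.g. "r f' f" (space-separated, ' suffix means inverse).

r r f' f'

  after r: (1 5 3 2)
  after r: (1 3)(2 5)
  after f': (1 3)(2 4 5)
  after f': (1 3)(2 5)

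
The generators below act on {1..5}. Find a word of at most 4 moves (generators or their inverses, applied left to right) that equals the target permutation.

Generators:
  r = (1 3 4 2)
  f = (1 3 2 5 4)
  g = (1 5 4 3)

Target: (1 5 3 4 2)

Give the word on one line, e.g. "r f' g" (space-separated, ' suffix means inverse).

  after g': (1 3 4 5)
  after f': (2 3 5 4)
  after g: (1 5 3 4 2)

g' f' g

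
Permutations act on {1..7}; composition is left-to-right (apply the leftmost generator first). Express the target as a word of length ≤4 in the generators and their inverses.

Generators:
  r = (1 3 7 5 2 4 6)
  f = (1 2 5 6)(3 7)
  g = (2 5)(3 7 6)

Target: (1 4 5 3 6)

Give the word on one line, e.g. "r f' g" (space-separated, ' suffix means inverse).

g' f' r' g

  after g': (2 5)(3 6 7)
  after f': (1 6 3 5)
  after r': (1 4 2 5 6)(3 7)
  after g: (1 4 5 3 6)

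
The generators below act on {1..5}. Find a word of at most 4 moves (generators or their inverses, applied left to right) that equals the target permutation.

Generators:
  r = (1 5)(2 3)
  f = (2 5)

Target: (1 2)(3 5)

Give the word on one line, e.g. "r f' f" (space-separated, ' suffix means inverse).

  after f': (2 5)
  after r: (1 5 3 2)
  after f': (1 2)(3 5)

f' r f'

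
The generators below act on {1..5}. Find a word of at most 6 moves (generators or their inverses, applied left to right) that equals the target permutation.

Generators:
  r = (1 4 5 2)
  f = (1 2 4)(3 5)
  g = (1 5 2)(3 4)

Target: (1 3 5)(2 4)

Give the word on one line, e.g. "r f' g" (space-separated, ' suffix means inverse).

  after g': (1 2 5)(3 4)
  after r: (3 5 4)
  after g': (1 2 5 3)
  after f: (1 4)(2 3)
  after g': (1 3 5)(2 4)

g' r g' f g'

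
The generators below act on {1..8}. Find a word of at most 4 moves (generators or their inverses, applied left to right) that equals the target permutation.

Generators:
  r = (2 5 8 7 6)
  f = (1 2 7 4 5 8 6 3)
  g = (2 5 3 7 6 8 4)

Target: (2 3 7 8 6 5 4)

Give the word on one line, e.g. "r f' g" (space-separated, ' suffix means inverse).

  after r: (2 5 8 7 6)
  after g: (2 3 7 8 6 5 4)

r g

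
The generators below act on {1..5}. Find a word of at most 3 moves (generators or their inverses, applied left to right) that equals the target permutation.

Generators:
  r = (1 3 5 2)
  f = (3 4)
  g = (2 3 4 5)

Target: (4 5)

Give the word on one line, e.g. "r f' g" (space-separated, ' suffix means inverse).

g' f g

  after g': (2 5 4 3)
  after f: (2 5 3)
  after g: (4 5)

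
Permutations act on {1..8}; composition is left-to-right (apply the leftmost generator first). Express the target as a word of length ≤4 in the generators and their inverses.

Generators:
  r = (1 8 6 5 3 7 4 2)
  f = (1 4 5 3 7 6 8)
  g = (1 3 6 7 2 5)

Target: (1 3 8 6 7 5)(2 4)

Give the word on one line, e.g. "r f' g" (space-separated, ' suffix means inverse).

  after g': (1 5 2 7 6 3)
  after r: (1 3 8 6 7 5)(2 4)

g' r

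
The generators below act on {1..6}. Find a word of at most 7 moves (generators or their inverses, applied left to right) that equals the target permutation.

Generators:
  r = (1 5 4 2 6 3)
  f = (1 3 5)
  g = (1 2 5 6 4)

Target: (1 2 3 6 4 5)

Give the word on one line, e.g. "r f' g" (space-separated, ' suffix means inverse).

  after f: (1 3 5)
  after r': (1 6 2 4 5 3)
  after g': (1 5 3 4 2 6)
  after g': (1 2 5 3 6 4)
  after f': (1 2 3 6 4 5)

f r' g' g' f'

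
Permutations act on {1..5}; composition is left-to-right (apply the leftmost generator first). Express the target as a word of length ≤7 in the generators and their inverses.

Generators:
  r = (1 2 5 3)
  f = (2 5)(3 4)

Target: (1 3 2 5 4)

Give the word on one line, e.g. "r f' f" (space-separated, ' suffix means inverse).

r f f f r

  after r: (1 2 5 3)
  after f: (1 5 4 3)
  after f: (1 2 5 3)
  after f: (1 5 4 3)
  after r: (1 3 2 5 4)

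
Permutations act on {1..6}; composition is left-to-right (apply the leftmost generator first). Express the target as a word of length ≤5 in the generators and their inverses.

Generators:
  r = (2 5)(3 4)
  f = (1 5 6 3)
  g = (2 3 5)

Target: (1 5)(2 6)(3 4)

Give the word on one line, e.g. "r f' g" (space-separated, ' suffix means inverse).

r' g' f' g

  after r': (2 5)(3 4)
  after g': (2 3 4)
  after f': (1 3 4 2 6 5)
  after g: (1 5)(2 6)(3 4)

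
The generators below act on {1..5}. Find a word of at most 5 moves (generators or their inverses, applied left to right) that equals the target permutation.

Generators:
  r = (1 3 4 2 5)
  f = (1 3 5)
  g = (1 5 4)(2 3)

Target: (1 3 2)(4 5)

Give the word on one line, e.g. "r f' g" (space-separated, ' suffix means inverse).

  after r': (1 5 2 4 3)
  after g': (2 5 3 4)
  after r: (1 3 2)(4 5)

r' g' r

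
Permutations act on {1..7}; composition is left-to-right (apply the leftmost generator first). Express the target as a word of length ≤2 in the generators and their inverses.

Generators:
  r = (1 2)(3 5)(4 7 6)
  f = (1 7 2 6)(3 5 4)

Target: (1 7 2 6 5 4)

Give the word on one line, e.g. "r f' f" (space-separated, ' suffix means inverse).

  after r: (1 2)(3 5)(4 7 6)
  after f': (1 7 2 6 5 4)

r f'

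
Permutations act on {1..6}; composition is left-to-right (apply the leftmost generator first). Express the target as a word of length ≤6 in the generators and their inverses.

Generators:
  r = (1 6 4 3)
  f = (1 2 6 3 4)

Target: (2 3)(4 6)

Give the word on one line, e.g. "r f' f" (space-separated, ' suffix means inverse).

f f r f' r

  after f: (1 2 6 3 4)
  after f: (1 6 4 2 3)
  after r: (1 4 2)(3 6)
  after f': (1 3 2 4)
  after r: (2 3)(4 6)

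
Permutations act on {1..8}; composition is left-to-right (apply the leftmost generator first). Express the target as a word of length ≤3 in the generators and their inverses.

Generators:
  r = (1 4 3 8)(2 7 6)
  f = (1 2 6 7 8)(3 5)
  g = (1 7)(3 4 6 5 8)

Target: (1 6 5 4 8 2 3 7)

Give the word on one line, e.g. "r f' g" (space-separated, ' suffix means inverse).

r f g

  after r: (1 4 3 8)(2 7 6)
  after f: (1 4 5 3)(2 8)
  after g: (1 6 5 4 8 2 3 7)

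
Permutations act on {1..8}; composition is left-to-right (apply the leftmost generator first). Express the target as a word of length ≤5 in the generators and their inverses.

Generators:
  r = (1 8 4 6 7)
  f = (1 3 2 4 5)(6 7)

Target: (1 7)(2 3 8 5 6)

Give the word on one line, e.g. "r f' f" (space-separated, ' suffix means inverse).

  after r': (1 7 6 4 8)
  after f': (1 6 2 3)(4 8 5)
  after r: (1 7)(2 3 8 5 6)

r' f' r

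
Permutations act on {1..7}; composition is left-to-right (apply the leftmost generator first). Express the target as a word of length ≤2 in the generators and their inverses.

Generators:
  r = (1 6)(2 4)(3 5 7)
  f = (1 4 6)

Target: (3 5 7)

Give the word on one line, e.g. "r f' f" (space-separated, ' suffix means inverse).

r' r'

  after r': (1 6)(2 4)(3 7 5)
  after r': (3 5 7)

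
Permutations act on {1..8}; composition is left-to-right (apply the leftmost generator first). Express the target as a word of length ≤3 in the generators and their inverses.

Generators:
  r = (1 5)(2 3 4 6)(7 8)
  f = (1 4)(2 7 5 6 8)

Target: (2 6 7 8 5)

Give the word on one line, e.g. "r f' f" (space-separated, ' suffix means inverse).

  after f': (1 4)(2 8 6 5 7)
  after f': (2 6 7 8 5)

f' f'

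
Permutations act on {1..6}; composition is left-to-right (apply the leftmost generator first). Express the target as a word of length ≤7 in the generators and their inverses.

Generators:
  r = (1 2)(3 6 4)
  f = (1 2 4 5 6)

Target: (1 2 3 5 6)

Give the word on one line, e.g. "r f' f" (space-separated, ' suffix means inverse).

f f r' f r'

  after f: (1 2 4 5 6)
  after f: (1 4 6 2 5)
  after r': (1 6)(2 5)(3 4)
  after f: (2 6)(3 5 4)
  after r': (1 2 3 5 6)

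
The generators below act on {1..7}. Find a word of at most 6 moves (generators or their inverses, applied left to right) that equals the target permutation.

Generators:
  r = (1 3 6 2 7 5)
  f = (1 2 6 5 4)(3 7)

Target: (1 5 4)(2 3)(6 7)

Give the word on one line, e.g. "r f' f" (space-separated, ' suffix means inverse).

f' r' r' f'

  after f': (1 4 5 6 2)(3 7)
  after r': (1 4 7)(2 5 3)
  after r': (1 4 2 7 5)(3 6)
  after f': (1 5 4)(2 3)(6 7)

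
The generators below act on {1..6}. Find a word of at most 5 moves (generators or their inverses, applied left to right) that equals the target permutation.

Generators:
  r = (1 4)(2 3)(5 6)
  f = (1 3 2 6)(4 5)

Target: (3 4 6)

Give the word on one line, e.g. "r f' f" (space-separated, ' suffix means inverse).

r' f r' f

  after r': (1 4)(2 3)(5 6)
  after f: (1 5)(3 6 4)
  after r': (1 6)(2 3 5 4)
  after f: (3 4 6)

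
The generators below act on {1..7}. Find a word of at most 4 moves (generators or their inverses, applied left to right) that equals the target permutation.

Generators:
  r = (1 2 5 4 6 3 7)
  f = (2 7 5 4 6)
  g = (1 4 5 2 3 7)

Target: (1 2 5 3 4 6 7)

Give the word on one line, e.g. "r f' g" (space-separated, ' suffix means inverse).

f' r' f'

  after f': (2 6 4 5 7)
  after r': (1 7)(2 4)(3 6 5)
  after f': (1 2 5 3 4 6 7)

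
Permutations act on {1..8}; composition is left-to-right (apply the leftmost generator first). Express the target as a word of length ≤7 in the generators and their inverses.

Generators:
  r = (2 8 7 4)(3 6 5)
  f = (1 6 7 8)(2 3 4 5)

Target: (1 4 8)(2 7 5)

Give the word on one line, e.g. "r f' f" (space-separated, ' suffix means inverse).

  after f': (1 8 7 6)(2 5 4 3)
  after r: (1 7 5 2 3 8 4 6)
  after f': (1 6 8 3 7 4)
  after r: (1 5 3 4)(2 8 6 7)
  after f': (1 4 8)(2 7 5)

f' r f' r f'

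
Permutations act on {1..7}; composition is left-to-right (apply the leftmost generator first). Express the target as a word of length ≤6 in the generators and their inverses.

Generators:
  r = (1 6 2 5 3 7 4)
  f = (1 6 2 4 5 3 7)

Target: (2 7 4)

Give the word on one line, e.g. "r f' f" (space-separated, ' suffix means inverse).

  after r: (1 6 2 5 3 7 4)
  after f': (2 4 7)
  after r: (1 6 2)(3 7 5)
  after f': (2 7 4)

r f' r f'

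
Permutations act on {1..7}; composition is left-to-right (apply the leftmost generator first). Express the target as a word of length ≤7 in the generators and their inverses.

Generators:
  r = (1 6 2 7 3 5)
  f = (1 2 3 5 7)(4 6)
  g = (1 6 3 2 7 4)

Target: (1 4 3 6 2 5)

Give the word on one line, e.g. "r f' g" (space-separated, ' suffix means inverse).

r' g' r g f

  after r': (1 5 3 7 2 6)
  after g': (1 5 6 4 7 3 2)
  after r: (2 6 4 3 7 5)
  after g: (1 6)(2 3 4)(5 7)
  after f: (1 4 3 6 2 5)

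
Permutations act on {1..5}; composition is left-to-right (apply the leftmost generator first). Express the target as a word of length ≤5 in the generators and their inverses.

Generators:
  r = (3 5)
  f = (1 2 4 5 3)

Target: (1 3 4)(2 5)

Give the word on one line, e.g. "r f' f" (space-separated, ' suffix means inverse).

  after f': (1 3 5 4 2)
  after f': (1 5 2 3 4)
  after r: (1 3 4)(2 5)

f' f' r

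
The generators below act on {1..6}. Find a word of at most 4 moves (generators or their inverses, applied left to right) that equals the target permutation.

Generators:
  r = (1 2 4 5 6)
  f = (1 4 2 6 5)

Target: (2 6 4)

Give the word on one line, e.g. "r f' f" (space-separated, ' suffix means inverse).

  after r: (1 2 4 5 6)
  after r: (1 4 6 2 5)
  after f': (2 6 4)

r r f'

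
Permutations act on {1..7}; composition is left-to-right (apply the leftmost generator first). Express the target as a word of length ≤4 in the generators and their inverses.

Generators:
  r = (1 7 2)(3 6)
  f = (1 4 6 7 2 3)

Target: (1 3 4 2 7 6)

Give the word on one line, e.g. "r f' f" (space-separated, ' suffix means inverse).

f f r

  after f: (1 4 6 7 2 3)
  after f: (1 6 2)(3 4 7)
  after r: (1 3 4 2 7 6)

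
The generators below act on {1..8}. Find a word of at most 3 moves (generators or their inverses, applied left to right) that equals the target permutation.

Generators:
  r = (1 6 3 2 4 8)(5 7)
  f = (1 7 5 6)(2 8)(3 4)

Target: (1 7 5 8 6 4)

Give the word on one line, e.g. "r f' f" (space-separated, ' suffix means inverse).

  after f: (1 7 5 6)(2 8)(3 4)
  after r': (1 5)(2 4 6 8 3)
  after r': (1 7 5 8 6 4)

f r' r'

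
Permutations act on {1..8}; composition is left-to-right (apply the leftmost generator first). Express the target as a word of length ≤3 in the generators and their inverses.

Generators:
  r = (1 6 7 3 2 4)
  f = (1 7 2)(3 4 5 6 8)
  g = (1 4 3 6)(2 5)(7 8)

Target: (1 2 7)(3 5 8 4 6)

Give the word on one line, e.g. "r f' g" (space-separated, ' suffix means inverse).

f f

  after f: (1 7 2)(3 4 5 6 8)
  after f: (1 2 7)(3 5 8 4 6)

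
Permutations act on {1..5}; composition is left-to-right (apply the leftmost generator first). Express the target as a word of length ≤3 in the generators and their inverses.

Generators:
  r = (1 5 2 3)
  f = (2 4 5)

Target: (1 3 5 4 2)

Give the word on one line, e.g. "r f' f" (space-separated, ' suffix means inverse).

  after r: (1 5 2 3)
  after f: (1 2 3)(4 5)
  after r: (1 3 5 4 2)

r f r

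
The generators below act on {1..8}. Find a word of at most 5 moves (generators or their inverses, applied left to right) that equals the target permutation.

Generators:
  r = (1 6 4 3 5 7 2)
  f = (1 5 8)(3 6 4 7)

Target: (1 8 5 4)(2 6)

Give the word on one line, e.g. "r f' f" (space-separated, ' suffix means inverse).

  after r: (1 6 4 3 5 7 2)
  after f': (1 3)(2 8 5 4 7)
  after r: (1 5 3 6 4 2 8 7)
  after f: (1 8 3 4 2)(5 6 7)
  after r: (1 8 5 4)(2 6)

r f' r f r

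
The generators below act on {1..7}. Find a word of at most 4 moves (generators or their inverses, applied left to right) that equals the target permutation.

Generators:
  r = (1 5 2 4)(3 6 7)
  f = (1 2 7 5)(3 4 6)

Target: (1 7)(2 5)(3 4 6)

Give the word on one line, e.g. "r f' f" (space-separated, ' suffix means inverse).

  after f': (1 5 7 2)(3 6 4)
  after f': (1 7)(2 5)(3 4 6)

f' f'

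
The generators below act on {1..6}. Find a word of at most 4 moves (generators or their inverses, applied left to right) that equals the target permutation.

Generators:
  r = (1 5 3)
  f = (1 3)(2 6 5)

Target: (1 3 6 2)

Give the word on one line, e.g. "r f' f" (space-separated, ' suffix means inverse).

r' f' r'

  after r': (1 3 5)
  after f': (2 5 3 6)
  after r': (1 3 6 2)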